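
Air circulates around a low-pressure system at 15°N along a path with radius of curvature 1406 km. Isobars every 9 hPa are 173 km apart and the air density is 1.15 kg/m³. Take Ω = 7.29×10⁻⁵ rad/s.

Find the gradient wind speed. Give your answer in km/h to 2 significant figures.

210 km/h

Coriolis parameter at 15°N:
f = 2Ω sin φ = 2 × 7.29×10⁻⁵ × sin 15° = 3.77×10⁻⁵ s⁻¹
Pressure gradient: |∂P/∂n| = 900 Pa / 173000 m = 5.20×10⁻³ Pa/m
Geostrophic speed: V_g = |∂P/∂n|/(fρ) = 5.20×10⁻³/(3.77×10⁻⁵ × 1.15) = 120 m/s
Around a low, centrifugal force acts outward with Coriolis, so pressure-gradient force balances both:
(1/ρ)|∂P/∂n| = fV + V²/R  →  V² + fR·V − fR·V_g = 0
With fR = 3.77×10⁻⁵ × 1406×10³ m = 53.1 m/s:
V = [−fR + √((fR)² + 4 fR V_g)]/2 = [−53.1 + √(53.1² + 4×53.1×120)]/2 = 57.5 m/s
Subgeostrophic (V < V_g = 120 m/s), as expected around a low.
Converting: 57.5 m/s × 3.6 = 210 km/h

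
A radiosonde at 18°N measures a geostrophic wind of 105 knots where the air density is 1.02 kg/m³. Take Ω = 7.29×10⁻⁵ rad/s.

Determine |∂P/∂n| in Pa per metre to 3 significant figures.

Coriolis parameter at 18°N:
f = 2Ω sin φ = 2 × 7.29×10⁻⁵ × sin 18° = 4.51×10⁻⁵ s⁻¹
Wind speed in SI: 105 knots = 54.0 m/s
Geostrophic balance rearranged: |∂P/∂n| = f ρ V_g
|∂P/∂n| = 4.51×10⁻⁵ × 1.02 × 54.0 = 2.48×10⁻³ Pa/m

2.48×10⁻³ Pa/m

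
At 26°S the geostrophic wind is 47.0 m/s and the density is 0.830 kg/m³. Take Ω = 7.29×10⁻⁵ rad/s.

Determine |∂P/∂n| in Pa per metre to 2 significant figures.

2.5×10⁻³ Pa/m

Coriolis parameter at 26°S:
f = 2Ω sin φ = 2 × 7.29×10⁻⁵ × sin 26° = 6.39×10⁻⁵ s⁻¹
Geostrophic balance rearranged: |∂P/∂n| = f ρ V_g
|∂P/∂n| = 6.39×10⁻⁵ × 0.830 × 47.0 = 2.49×10⁻³ Pa/m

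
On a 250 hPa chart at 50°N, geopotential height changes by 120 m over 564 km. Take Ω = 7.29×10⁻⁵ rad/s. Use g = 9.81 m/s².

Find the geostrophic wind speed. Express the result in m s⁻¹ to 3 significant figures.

Coriolis parameter at 50°N:
f = 2Ω sin φ = 2 × 7.29×10⁻⁵ × sin 50° = 1.12×10⁻⁴ s⁻¹
Height gradient: |∂Z/∂n| = 120 m / 564000 m = 2.13×10⁻⁴
On a pressure surface, geostrophic balance gives V_g = (g/f)|∂Z/∂n|:
V_g = 9.81 × 2.13×10⁻⁴ / 1.12×10⁻⁴ = 18.7 m/s

18.7 m s⁻¹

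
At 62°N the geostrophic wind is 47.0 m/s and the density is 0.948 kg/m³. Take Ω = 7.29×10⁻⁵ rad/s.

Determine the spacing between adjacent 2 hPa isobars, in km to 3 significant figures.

Coriolis parameter at 62°N:
f = 2Ω sin φ = 2 × 7.29×10⁻⁵ × sin 62° = 1.29×10⁻⁴ s⁻¹
Geostrophic balance rearranged: |∂P/∂n| = f ρ V_g
|∂P/∂n| = 1.29×10⁻⁴ × 0.948 × 47.0 = 5.74×10⁻³ Pa/m
Isobar spacing: Δn = ΔP/|∂P/∂n| = 200 Pa / 5.74×10⁻³ Pa/m = 34868 m ≈ 34.9 km

34.9 km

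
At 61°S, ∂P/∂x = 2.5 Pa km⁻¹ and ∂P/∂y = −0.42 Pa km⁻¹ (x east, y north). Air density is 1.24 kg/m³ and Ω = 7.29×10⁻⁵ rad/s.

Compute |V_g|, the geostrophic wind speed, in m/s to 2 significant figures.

Coriolis parameter at 61°S:
f = 2Ω sin φ = 2 × 7.29×10⁻⁵ × sin 61° = 1.28×10⁻⁴ s⁻¹
In the Southern Hemisphere f is negative: f = −1.28×10⁻⁴ s⁻¹.
Component geostrophic relations (x east, y north):
u_g = −(1/(fρ)) ∂P/∂y,  v_g = (1/(fρ)) ∂P/∂x
u_g = −(−0.42×10⁻³)/(−1.28×10⁻⁴ × 1.24) = −2.66 m/s;  v_g = (2.5×10⁻³)/(−1.28×10⁻⁴ × 1.24) = −15.8 m/s
|V_g| = √(u_g² + v_g²) = 16.0 m/s

16 m/s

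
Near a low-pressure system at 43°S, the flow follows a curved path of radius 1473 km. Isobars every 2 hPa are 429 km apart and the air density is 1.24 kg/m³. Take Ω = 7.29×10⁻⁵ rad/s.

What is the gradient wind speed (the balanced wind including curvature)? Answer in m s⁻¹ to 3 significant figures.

3.69 m s⁻¹

Coriolis parameter at 43°S:
f = 2Ω sin φ = 2 × 7.29×10⁻⁵ × sin 43° = 9.94×10⁻⁵ s⁻¹
Pressure gradient: |∂P/∂n| = 200 Pa / 429000 m = 4.66×10⁻⁴ Pa/m
Geostrophic speed: V_g = |∂P/∂n|/(fρ) = 4.66×10⁻⁴/(9.94×10⁻⁵ × 1.24) = 3.78 m/s
Around a low, centrifugal force acts outward with Coriolis, so pressure-gradient force balances both:
(1/ρ)|∂P/∂n| = fV + V²/R  →  V² + fR·V − fR·V_g = 0
With fR = 9.94×10⁻⁵ × 1473×10³ m = 146 m/s:
V = [−fR + √((fR)² + 4 fR V_g)]/2 = [−146 + √(146² + 4×146×3.78)]/2 = 3.69 m/s
Subgeostrophic (V < V_g = 3.78 m/s), as expected around a low.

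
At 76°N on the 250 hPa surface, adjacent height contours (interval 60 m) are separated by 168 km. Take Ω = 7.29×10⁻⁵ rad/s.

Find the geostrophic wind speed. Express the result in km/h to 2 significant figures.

89 km/h

Coriolis parameter at 76°N:
f = 2Ω sin φ = 2 × 7.29×10⁻⁵ × sin 76° = 1.41×10⁻⁴ s⁻¹
Height gradient: |∂Z/∂n| = 60 m / 168000 m = 3.57×10⁻⁴
On a pressure surface, geostrophic balance gives V_g = (g/f)|∂Z/∂n|:
V_g = 9.81 × 3.57×10⁻⁴ / 1.41×10⁻⁴ = 24.8 m/s
Converting: 24.8 m/s × 3.6 = 89 km/h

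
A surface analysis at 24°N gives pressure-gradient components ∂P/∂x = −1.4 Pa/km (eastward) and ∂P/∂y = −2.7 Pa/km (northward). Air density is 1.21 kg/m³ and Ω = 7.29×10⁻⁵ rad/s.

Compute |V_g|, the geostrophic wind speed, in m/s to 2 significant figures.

Coriolis parameter at 24°N:
f = 2Ω sin φ = 2 × 7.29×10⁻⁵ × sin 24° = 5.93×10⁻⁵ s⁻¹
Component geostrophic relations (x east, y north):
u_g = −(1/(fρ)) ∂P/∂y,  v_g = (1/(fρ)) ∂P/∂x
u_g = −(−2.7×10⁻³)/(5.93×10⁻⁵ × 1.21) = 37.6 m/s;  v_g = (−1.4×10⁻³)/(5.93×10⁻⁵ × 1.21) = −19.5 m/s
|V_g| = √(u_g² + v_g²) = 42.4 m/s

42 m/s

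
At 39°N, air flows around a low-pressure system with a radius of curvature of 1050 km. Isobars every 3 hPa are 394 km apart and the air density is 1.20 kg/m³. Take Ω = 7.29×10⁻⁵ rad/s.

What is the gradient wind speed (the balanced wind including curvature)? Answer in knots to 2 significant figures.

Coriolis parameter at 39°N:
f = 2Ω sin φ = 2 × 7.29×10⁻⁵ × sin 39° = 9.18×10⁻⁵ s⁻¹
Pressure gradient: |∂P/∂n| = 300 Pa / 394000 m = 7.61×10⁻⁴ Pa/m
Geostrophic speed: V_g = |∂P/∂n|/(fρ) = 7.61×10⁻⁴/(9.18×10⁻⁵ × 1.20) = 6.92 m/s
Around a low, centrifugal force acts outward with Coriolis, so pressure-gradient force balances both:
(1/ρ)|∂P/∂n| = fV + V²/R  →  V² + fR·V − fR·V_g = 0
With fR = 9.18×10⁻⁵ × 1050×10³ m = 96.3 m/s:
V = [−fR + √((fR)² + 4 fR V_g)]/2 = [−96.3 + √(96.3² + 4×96.3×6.92)]/2 = 6.48 m/s
Subgeostrophic (V < V_g = 6.92 m/s), as expected around a low.
Converting: 6.48 m/s × 1.944 = 13 knots

13 knots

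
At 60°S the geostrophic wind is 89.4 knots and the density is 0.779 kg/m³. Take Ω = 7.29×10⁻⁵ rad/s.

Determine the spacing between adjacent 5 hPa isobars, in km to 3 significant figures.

Coriolis parameter at 60°S:
f = 2Ω sin φ = 2 × 7.29×10⁻⁵ × sin 60° = 1.26×10⁻⁴ s⁻¹
Wind speed in SI: 89.4 knots = 46.0 m/s
Geostrophic balance rearranged: |∂P/∂n| = f ρ V_g
|∂P/∂n| = 1.26×10⁻⁴ × 0.779 × 46.0 = 4.52×10⁻³ Pa/m
Isobar spacing: Δn = ΔP/|∂P/∂n| = 500 Pa / 4.52×10⁻³ Pa/m = 110527 m ≈ 111 km

111 km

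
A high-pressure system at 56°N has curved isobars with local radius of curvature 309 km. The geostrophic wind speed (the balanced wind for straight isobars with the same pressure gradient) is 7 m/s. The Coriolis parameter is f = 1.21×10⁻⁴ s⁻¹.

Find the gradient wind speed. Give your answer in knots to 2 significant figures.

18 knots

Around a high, pressure-gradient force acts outward with centrifugal, so Coriolis balances both:
fV = (1/ρ)|∂P/∂n| + V²/R  →  V² − fR·V + fR·V_g = 0
With fR = 1.21×10⁻⁴ × 309×10³ m = 37.4 m/s:
V = [fR − √((fR)² − 4 fR V_g)]/2 = [37.4 − √(37.4² − 4×37.4×7)]/2 = 9.33 m/s
Supergeostrophic (V > V_g = 7 m/s), as expected around a high.
Converting: 9.33 m/s × 1.944 = 18 knots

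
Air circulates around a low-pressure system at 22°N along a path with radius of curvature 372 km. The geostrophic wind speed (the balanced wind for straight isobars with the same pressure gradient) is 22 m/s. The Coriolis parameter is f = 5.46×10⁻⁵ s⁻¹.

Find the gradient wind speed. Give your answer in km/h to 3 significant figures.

47.9 km/h

Around a low, centrifugal force acts outward with Coriolis, so pressure-gradient force balances both:
(1/ρ)|∂P/∂n| = fV + V²/R  →  V² + fR·V − fR·V_g = 0
With fR = 5.46×10⁻⁵ × 372×10³ m = 20.3 m/s:
V = [−fR + √((fR)² + 4 fR V_g)]/2 = [−20.3 + √(20.3² + 4×20.3×22)]/2 = 13.3 m/s
Subgeostrophic (V < V_g = 22 m/s), as expected around a low.
Converting: 13.3 m/s × 3.6 = 47.9 km/h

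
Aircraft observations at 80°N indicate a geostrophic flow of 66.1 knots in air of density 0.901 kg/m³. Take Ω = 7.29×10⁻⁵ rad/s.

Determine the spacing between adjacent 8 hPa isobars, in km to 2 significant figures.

180 km

Coriolis parameter at 80°N:
f = 2Ω sin φ = 2 × 7.29×10⁻⁵ × sin 80° = 1.44×10⁻⁴ s⁻¹
Wind speed in SI: 66.1 knots = 34.0 m/s
Geostrophic balance rearranged: |∂P/∂n| = f ρ V_g
|∂P/∂n| = 1.44×10⁻⁴ × 0.901 × 34.0 = 4.40×10⁻³ Pa/m
Isobar spacing: Δn = ΔP/|∂P/∂n| = 800 Pa / 4.40×10⁻³ Pa/m = 181851 m ≈ 180 km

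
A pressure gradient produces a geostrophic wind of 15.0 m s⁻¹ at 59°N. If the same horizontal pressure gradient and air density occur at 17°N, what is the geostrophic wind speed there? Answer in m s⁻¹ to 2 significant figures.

44 m s⁻¹

With the same pressure gradient and density, V_g ∝ 1/f ∝ 1/sin φ.
V₂ = V₁ · sin φ₁ / sin φ₂ = 15.0 × sin 59° / sin 17°
V₂ = 15.0 × 0.8572/0.2924 = 44 m s⁻¹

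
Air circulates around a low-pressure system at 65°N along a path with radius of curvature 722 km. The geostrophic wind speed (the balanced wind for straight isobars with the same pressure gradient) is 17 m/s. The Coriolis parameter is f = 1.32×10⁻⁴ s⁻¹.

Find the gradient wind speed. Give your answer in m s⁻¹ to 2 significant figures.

Around a low, centrifugal force acts outward with Coriolis, so pressure-gradient force balances both:
(1/ρ)|∂P/∂n| = fV + V²/R  →  V² + fR·V − fR·V_g = 0
With fR = 1.32×10⁻⁴ × 722×10³ m = 95.3 m/s:
V = [−fR + √((fR)² + 4 fR V_g)]/2 = [−95.3 + √(95.3² + 4×95.3×17)]/2 = 14.7 m/s
Subgeostrophic (V < V_g = 17 m/s), as expected around a low.

15 m s⁻¹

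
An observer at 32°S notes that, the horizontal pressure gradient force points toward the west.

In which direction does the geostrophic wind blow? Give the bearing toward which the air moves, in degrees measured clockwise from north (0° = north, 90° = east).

The pressure-gradient force points toward the west (bearing 270°).
Geostrophic balance: in the Southern Hemisphere the Coriolis force deflects motion to the left, so the geostrophic wind blows 90° to the left of the pressure-gradient force (low pressure on the right).
Rotating 270° by 90° counterclockwise gives 180° — the wind blows toward the south.

180°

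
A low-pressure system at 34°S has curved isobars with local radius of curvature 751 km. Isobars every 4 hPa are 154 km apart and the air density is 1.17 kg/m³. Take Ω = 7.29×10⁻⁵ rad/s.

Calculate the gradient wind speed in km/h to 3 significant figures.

Coriolis parameter at 34°S:
f = 2Ω sin φ = 2 × 7.29×10⁻⁵ × sin 34° = 8.15×10⁻⁵ s⁻¹
Pressure gradient: |∂P/∂n| = 400 Pa / 154000 m = 2.60×10⁻³ Pa/m
Geostrophic speed: V_g = |∂P/∂n|/(fρ) = 2.60×10⁻³/(8.15×10⁻⁵ × 1.17) = 27.2 m/s
Around a low, centrifugal force acts outward with Coriolis, so pressure-gradient force balances both:
(1/ρ)|∂P/∂n| = fV + V²/R  →  V² + fR·V − fR·V_g = 0
With fR = 8.15×10⁻⁵ × 751×10³ m = 61.2 m/s:
V = [−fR + √((fR)² + 4 fR V_g)]/2 = [−61.2 + √(61.2² + 4×61.2×27.2)]/2 = 20.4 m/s
Subgeostrophic (V < V_g = 27.2 m/s), as expected around a low.
Converting: 20.4 m/s × 3.6 = 73.5 km/h

73.5 km/h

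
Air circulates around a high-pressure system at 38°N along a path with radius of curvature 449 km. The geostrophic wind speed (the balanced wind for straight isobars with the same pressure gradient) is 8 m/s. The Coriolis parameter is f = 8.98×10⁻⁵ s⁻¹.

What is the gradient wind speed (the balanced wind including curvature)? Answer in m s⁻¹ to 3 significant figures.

11.0 m s⁻¹

Around a high, pressure-gradient force acts outward with centrifugal, so Coriolis balances both:
fV = (1/ρ)|∂P/∂n| + V²/R  →  V² − fR·V + fR·V_g = 0
With fR = 8.98×10⁻⁵ × 449×10³ m = 40.3 m/s:
V = [fR − √((fR)² − 4 fR V_g)]/2 = [40.3 − √(40.3² − 4×40.3×8)]/2 = 11 m/s
Supergeostrophic (V > V_g = 8 m/s), as expected around a high.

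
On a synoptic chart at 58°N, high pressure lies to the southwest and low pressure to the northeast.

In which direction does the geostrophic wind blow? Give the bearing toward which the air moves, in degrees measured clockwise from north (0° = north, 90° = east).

The pressure-gradient force points toward the northeast (bearing 045°).
Geostrophic balance: in the Northern Hemisphere the Coriolis force deflects motion to the right, so the geostrophic wind blows 90° to the right of the pressure-gradient force (low pressure on the left).
Rotating 045° by 90° clockwise gives 135° — the wind blows toward the southeast.

135°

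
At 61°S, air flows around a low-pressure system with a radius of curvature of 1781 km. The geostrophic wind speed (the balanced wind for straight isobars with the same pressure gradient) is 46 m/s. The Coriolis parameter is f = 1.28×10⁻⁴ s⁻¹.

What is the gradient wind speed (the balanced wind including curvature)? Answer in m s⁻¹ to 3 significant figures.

39.2 m s⁻¹

Around a low, centrifugal force acts outward with Coriolis, so pressure-gradient force balances both:
(1/ρ)|∂P/∂n| = fV + V²/R  →  V² + fR·V − fR·V_g = 0
With fR = 1.28×10⁻⁴ × 1781×10³ m = 228 m/s:
V = [−fR + √((fR)² + 4 fR V_g)]/2 = [−228 + √(228² + 4×228×46)]/2 = 39.2 m/s
Subgeostrophic (V < V_g = 46 m/s), as expected around a low.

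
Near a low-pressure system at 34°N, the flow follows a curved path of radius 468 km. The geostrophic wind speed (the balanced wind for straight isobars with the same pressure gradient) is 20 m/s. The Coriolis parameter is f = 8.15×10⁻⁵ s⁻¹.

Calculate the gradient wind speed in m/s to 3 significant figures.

14.5 m/s

Around a low, centrifugal force acts outward with Coriolis, so pressure-gradient force balances both:
(1/ρ)|∂P/∂n| = fV + V²/R  →  V² + fR·V − fR·V_g = 0
With fR = 8.15×10⁻⁵ × 468×10³ m = 38.1 m/s:
V = [−fR + √((fR)² + 4 fR V_g)]/2 = [−38.1 + √(38.1² + 4×38.1×20)]/2 = 14.5 m/s
Subgeostrophic (V < V_g = 20 m/s), as expected around a low.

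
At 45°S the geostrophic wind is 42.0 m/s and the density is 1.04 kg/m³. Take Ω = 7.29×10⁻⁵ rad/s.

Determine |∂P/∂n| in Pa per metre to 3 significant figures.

4.50×10⁻³ Pa/m

Coriolis parameter at 45°S:
f = 2Ω sin φ = 2 × 7.29×10⁻⁵ × sin 45° = 1.03×10⁻⁴ s⁻¹
Geostrophic balance rearranged: |∂P/∂n| = f ρ V_g
|∂P/∂n| = 1.03×10⁻⁴ × 1.04 × 42.0 = 4.50×10⁻³ Pa/m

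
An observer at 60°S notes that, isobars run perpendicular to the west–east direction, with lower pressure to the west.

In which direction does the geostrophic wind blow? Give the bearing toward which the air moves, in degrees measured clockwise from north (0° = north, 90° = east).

180°

The pressure-gradient force points toward the west (bearing 270°).
Geostrophic balance: in the Southern Hemisphere the Coriolis force deflects motion to the left, so the geostrophic wind blows 90° to the left of the pressure-gradient force (low pressure on the right).
Rotating 270° by 90° counterclockwise gives 180° — the wind blows toward the south.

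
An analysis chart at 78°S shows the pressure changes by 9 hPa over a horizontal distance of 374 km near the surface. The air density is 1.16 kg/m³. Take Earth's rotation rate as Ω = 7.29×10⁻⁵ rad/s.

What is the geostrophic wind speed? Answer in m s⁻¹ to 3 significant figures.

Coriolis parameter at 78°S:
f = 2Ω sin φ = 2 × 7.29×10⁻⁵ × sin 78° = 1.43×10⁻⁴ s⁻¹
Pressure gradient: |∂P/∂n| = 900 Pa / 374000 m = 2.41×10⁻³ Pa/m
Geostrophic balance (pressure-gradient force = Coriolis force):
V_g = (1/(fρ)) |∂P/∂n| = 2.41×10⁻³ / (1.43×10⁻⁴ × 1.16) = 14.5 m/s

14.5 m s⁻¹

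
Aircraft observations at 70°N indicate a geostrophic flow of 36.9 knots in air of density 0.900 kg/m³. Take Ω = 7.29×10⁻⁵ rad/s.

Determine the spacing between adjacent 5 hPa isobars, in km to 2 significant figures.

210 km

Coriolis parameter at 70°N:
f = 2Ω sin φ = 2 × 7.29×10⁻⁵ × sin 70° = 1.37×10⁻⁴ s⁻¹
Wind speed in SI: 36.9 knots = 19.0 m/s
Geostrophic balance rearranged: |∂P/∂n| = f ρ V_g
|∂P/∂n| = 1.37×10⁻⁴ × 0.900 × 19.0 = 2.34×10⁻³ Pa/m
Isobar spacing: Δn = ΔP/|∂P/∂n| = 500 Pa / 2.34×10⁻³ Pa/m = 213609 m ≈ 210 km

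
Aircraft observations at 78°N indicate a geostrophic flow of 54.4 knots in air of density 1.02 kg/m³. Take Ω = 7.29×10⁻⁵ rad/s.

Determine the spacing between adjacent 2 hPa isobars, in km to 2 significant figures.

49 km

Coriolis parameter at 78°N:
f = 2Ω sin φ = 2 × 7.29×10⁻⁵ × sin 78° = 1.43×10⁻⁴ s⁻¹
Wind speed in SI: 54.4 knots = 28.0 m/s
Geostrophic balance rearranged: |∂P/∂n| = f ρ V_g
|∂P/∂n| = 1.43×10⁻⁴ × 1.02 × 28.0 = 4.07×10⁻³ Pa/m
Isobar spacing: Δn = ΔP/|∂P/∂n| = 200 Pa / 4.07×10⁻³ Pa/m = 49128 m ≈ 49 km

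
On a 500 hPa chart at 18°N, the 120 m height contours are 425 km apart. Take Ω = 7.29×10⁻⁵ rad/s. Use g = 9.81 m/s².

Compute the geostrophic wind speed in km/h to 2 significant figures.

Coriolis parameter at 18°N:
f = 2Ω sin φ = 2 × 7.29×10⁻⁵ × sin 18° = 4.51×10⁻⁵ s⁻¹
Height gradient: |∂Z/∂n| = 120 m / 425000 m = 2.82×10⁻⁴
On a pressure surface, geostrophic balance gives V_g = (g/f)|∂Z/∂n|:
V_g = 9.81 × 2.82×10⁻⁴ / 4.51×10⁻⁵ = 61.5 m/s
Converting: 61.5 m/s × 3.6 = 220 km/h

220 km/h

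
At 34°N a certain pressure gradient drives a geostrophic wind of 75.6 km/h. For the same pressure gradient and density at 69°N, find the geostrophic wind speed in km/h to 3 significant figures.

With the same pressure gradient and density, V_g ∝ 1/f ∝ 1/sin φ.
V₂ = V₁ · sin φ₁ / sin φ₂ = 75.6 × sin 34° / sin 69°
V₂ = 75.6 × 0.5592/0.9336 = 45.3 km/h

45.3 km/h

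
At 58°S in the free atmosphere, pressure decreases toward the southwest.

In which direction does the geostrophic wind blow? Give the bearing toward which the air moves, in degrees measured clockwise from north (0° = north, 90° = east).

135°

The pressure-gradient force points toward the southwest (bearing 225°).
Geostrophic balance: in the Southern Hemisphere the Coriolis force deflects motion to the left, so the geostrophic wind blows 90° to the left of the pressure-gradient force (low pressure on the right).
Rotating 225° by 90° counterclockwise gives 135° — the wind blows toward the southeast.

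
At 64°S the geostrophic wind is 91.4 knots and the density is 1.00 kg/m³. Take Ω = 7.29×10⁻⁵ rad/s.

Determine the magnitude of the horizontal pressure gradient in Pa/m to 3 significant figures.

Coriolis parameter at 64°S:
f = 2Ω sin φ = 2 × 7.29×10⁻⁵ × sin 64° = 1.31×10⁻⁴ s⁻¹
Wind speed in SI: 91.4 knots = 47.0 m/s
Geostrophic balance rearranged: |∂P/∂n| = f ρ V_g
|∂P/∂n| = 1.31×10⁻⁴ × 1.00 × 47.0 = 6.16×10⁻³ Pa/m

6.16×10⁻³ Pa/m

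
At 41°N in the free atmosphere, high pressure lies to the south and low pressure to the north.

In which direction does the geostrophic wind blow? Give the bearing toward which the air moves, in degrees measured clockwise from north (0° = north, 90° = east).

The pressure-gradient force points toward the north (bearing 000°).
Geostrophic balance: in the Northern Hemisphere the Coriolis force deflects motion to the right, so the geostrophic wind blows 90° to the right of the pressure-gradient force (low pressure on the left).
Rotating 000° by 90° clockwise gives 090° — the wind blows toward the east.

090°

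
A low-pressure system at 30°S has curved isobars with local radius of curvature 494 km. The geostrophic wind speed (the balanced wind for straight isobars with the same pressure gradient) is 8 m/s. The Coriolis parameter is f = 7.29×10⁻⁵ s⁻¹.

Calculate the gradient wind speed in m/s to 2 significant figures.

Around a low, centrifugal force acts outward with Coriolis, so pressure-gradient force balances both:
(1/ρ)|∂P/∂n| = fV + V²/R  →  V² + fR·V − fR·V_g = 0
With fR = 7.29×10⁻⁵ × 494×10³ m = 36.0 m/s:
V = [−fR + √((fR)² + 4 fR V_g)]/2 = [−36.0 + √(36.0² + 4×36.0×8)]/2 = 6.74 m/s
Subgeostrophic (V < V_g = 8 m/s), as expected around a low.

6.7 m/s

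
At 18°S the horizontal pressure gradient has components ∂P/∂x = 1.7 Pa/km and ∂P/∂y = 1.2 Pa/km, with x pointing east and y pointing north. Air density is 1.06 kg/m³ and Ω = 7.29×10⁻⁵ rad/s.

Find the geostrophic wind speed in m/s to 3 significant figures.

43.6 m/s

Coriolis parameter at 18°S:
f = 2Ω sin φ = 2 × 7.29×10⁻⁵ × sin 18° = 4.51×10⁻⁵ s⁻¹
In the Southern Hemisphere f is negative: f = −4.51×10⁻⁵ s⁻¹.
Component geostrophic relations (x east, y north):
u_g = −(1/(fρ)) ∂P/∂y,  v_g = (1/(fρ)) ∂P/∂x
u_g = −(1.2×10⁻³)/(−4.51×10⁻⁵ × 1.06) = 25.1 m/s;  v_g = (1.7×10⁻³)/(−4.51×10⁻⁵ × 1.06) = −35.6 m/s
|V_g| = √(u_g² + v_g²) = 43.6 m/s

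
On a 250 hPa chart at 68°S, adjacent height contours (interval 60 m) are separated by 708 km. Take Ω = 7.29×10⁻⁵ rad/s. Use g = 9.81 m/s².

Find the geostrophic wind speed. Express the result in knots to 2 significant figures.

Coriolis parameter at 68°S:
f = 2Ω sin φ = 2 × 7.29×10⁻⁵ × sin 68° = 1.35×10⁻⁴ s⁻¹
Height gradient: |∂Z/∂n| = 60 m / 708000 m = 8.47×10⁻⁵
On a pressure surface, geostrophic balance gives V_g = (g/f)|∂Z/∂n|:
V_g = 9.81 × 8.47×10⁻⁵ / 1.35×10⁻⁴ = 6.15 m/s
Converting: 6.15 m/s × 1.944 = 12 knots

12 knots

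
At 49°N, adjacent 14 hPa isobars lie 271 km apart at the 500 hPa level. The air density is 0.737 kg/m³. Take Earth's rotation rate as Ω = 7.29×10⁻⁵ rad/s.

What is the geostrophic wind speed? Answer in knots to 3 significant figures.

Coriolis parameter at 49°N:
f = 2Ω sin φ = 2 × 7.29×10⁻⁵ × sin 49° = 1.10×10⁻⁴ s⁻¹
Pressure gradient: |∂P/∂n| = 1400 Pa / 271000 m = 5.17×10⁻³ Pa/m
Geostrophic balance (pressure-gradient force = Coriolis force):
V_g = (1/(fρ)) |∂P/∂n| = 5.17×10⁻³ / (1.10×10⁻⁴ × 0.737) = 63.7 m/s
Converting: 63.7 m/s × 1.944 = 124 knots

124 knots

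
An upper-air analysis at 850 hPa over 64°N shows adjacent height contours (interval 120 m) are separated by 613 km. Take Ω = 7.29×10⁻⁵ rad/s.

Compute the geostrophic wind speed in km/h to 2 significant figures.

53 km/h

Coriolis parameter at 64°N:
f = 2Ω sin φ = 2 × 7.29×10⁻⁵ × sin 64° = 1.31×10⁻⁴ s⁻¹
Height gradient: |∂Z/∂n| = 120 m / 613000 m = 1.96×10⁻⁴
On a pressure surface, geostrophic balance gives V_g = (g/f)|∂Z/∂n|:
V_g = 9.81 × 1.96×10⁻⁴ / 1.31×10⁻⁴ = 14.7 m/s
Converting: 14.7 m/s × 3.6 = 53 km/h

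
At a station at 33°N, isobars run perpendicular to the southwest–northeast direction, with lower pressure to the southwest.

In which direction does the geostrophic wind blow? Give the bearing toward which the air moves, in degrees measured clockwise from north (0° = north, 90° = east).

315°

The pressure-gradient force points toward the southwest (bearing 225°).
Geostrophic balance: in the Northern Hemisphere the Coriolis force deflects motion to the right, so the geostrophic wind blows 90° to the right of the pressure-gradient force (low pressure on the left).
Rotating 225° by 90° clockwise gives 315° — the wind blows toward the northwest.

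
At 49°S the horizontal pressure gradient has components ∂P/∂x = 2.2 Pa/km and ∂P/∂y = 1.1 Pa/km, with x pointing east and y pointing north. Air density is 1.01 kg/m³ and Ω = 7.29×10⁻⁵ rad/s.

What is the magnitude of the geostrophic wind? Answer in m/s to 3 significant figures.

Coriolis parameter at 49°S:
f = 2Ω sin φ = 2 × 7.29×10⁻⁵ × sin 49° = 1.10×10⁻⁴ s⁻¹
In the Southern Hemisphere f is negative: f = −1.10×10⁻⁴ s⁻¹.
Component geostrophic relations (x east, y north):
u_g = −(1/(fρ)) ∂P/∂y,  v_g = (1/(fρ)) ∂P/∂x
u_g = −(1.1×10⁻³)/(−1.10×10⁻⁴ × 1.01) = 9.90 m/s;  v_g = (2.2×10⁻³)/(−1.10×10⁻⁴ × 1.01) = −19.8 m/s
|V_g| = √(u_g² + v_g²) = 22.1 m/s

22.1 m/s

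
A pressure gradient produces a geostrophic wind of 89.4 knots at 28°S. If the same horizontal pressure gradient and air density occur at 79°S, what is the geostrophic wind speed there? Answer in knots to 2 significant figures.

With the same pressure gradient and density, V_g ∝ 1/f ∝ 1/sin φ.
V₂ = V₁ · sin φ₁ / sin φ₂ = 89.4 × sin 28° / sin 79°
V₂ = 89.4 × 0.4695/0.9816 = 43 knots

43 knots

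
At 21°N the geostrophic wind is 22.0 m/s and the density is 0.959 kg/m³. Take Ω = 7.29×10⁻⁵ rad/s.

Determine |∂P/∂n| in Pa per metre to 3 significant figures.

1.10×10⁻³ Pa/m

Coriolis parameter at 21°N:
f = 2Ω sin φ = 2 × 7.29×10⁻⁵ × sin 21° = 5.23×10⁻⁵ s⁻¹
Geostrophic balance rearranged: |∂P/∂n| = f ρ V_g
|∂P/∂n| = 5.23×10⁻⁵ × 0.959 × 22.0 = 1.10×10⁻³ Pa/m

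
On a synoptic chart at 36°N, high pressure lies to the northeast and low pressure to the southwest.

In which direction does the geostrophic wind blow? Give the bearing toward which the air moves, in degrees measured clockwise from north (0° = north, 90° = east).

The pressure-gradient force points toward the southwest (bearing 225°).
Geostrophic balance: in the Northern Hemisphere the Coriolis force deflects motion to the right, so the geostrophic wind blows 90° to the right of the pressure-gradient force (low pressure on the left).
Rotating 225° by 90° clockwise gives 315° — the wind blows toward the northwest.

315°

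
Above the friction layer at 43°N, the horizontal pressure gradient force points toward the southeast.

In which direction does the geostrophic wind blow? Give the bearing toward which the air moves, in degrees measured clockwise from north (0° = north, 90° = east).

The pressure-gradient force points toward the southeast (bearing 135°).
Geostrophic balance: in the Northern Hemisphere the Coriolis force deflects motion to the right, so the geostrophic wind blows 90° to the right of the pressure-gradient force (low pressure on the left).
Rotating 135° by 90° clockwise gives 225° — the wind blows toward the southwest.

225°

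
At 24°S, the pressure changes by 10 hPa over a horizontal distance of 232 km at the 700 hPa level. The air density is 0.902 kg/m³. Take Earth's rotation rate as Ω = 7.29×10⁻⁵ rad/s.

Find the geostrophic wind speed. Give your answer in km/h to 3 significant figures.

Coriolis parameter at 24°S:
f = 2Ω sin φ = 2 × 7.29×10⁻⁵ × sin 24° = 5.93×10⁻⁵ s⁻¹
Pressure gradient: |∂P/∂n| = 1000 Pa / 232000 m = 4.31×10⁻³ Pa/m
Geostrophic balance (pressure-gradient force = Coriolis force):
V_g = (1/(fρ)) |∂P/∂n| = 4.31×10⁻³ / (5.93×10⁻⁵ × 0.902) = 80.6 m/s
Converting: 80.6 m/s × 3.6 = 290 km/h

290 km/h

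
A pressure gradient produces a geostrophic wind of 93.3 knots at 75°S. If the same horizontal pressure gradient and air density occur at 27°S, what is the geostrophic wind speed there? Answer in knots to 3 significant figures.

199 knots

With the same pressure gradient and density, V_g ∝ 1/f ∝ 1/sin φ.
V₂ = V₁ · sin φ₁ / sin φ₂ = 93.3 × sin 75° / sin 27°
V₂ = 93.3 × 0.9659/0.4540 = 199 knots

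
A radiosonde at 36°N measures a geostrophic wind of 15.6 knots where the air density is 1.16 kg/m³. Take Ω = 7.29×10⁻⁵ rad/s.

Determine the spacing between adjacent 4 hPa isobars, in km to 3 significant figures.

501 km

Coriolis parameter at 36°N:
f = 2Ω sin φ = 2 × 7.29×10⁻⁵ × sin 36° = 8.57×10⁻⁵ s⁻¹
Wind speed in SI: 15.6 knots = 8.03 m/s
Geostrophic balance rearranged: |∂P/∂n| = f ρ V_g
|∂P/∂n| = 8.57×10⁻⁵ × 1.16 × 8.03 = 7.98×10⁻⁴ Pa/m
Isobar spacing: Δn = ΔP/|∂P/∂n| = 400 Pa / 7.98×10⁻⁴ Pa/m = 501375 m ≈ 501 km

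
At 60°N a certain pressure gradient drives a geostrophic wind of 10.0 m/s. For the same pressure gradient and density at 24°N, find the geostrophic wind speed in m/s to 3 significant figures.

21.3 m/s

With the same pressure gradient and density, V_g ∝ 1/f ∝ 1/sin φ.
V₂ = V₁ · sin φ₁ / sin φ₂ = 10.0 × sin 60° / sin 24°
V₂ = 10.0 × 0.8660/0.4067 = 21.3 m/s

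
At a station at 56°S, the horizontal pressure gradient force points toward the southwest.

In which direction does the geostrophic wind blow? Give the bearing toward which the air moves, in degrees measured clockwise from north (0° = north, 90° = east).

135°

The pressure-gradient force points toward the southwest (bearing 225°).
Geostrophic balance: in the Southern Hemisphere the Coriolis force deflects motion to the left, so the geostrophic wind blows 90° to the left of the pressure-gradient force (low pressure on the right).
Rotating 225° by 90° counterclockwise gives 135° — the wind blows toward the southeast.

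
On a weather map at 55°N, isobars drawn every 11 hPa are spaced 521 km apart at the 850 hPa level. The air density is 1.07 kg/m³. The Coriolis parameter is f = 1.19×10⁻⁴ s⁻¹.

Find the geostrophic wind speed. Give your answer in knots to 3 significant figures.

Pressure gradient: |∂P/∂n| = 1100 Pa / 521000 m = 2.11×10⁻³ Pa/m
Geostrophic balance (pressure-gradient force = Coriolis force):
V_g = (1/(fρ)) |∂P/∂n| = 2.11×10⁻³ / (1.19×10⁻⁴ × 1.07) = 16.6 m/s
Converting: 16.6 m/s × 1.944 = 32.2 knots

32.2 knots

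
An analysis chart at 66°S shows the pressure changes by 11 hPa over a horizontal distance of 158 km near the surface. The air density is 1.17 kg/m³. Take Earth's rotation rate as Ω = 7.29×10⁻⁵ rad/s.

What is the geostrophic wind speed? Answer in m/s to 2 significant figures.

Coriolis parameter at 66°S:
f = 2Ω sin φ = 2 × 7.29×10⁻⁵ × sin 66° = 1.33×10⁻⁴ s⁻¹
Pressure gradient: |∂P/∂n| = 1100 Pa / 158000 m = 6.96×10⁻³ Pa/m
Geostrophic balance (pressure-gradient force = Coriolis force):
V_g = (1/(fρ)) |∂P/∂n| = 6.96×10⁻³ / (1.33×10⁻⁴ × 1.17) = 44.7 m/s

45 m/s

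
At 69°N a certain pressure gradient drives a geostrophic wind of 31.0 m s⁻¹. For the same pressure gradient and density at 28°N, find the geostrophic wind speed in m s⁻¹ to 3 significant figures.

61.6 m s⁻¹

With the same pressure gradient and density, V_g ∝ 1/f ∝ 1/sin φ.
V₂ = V₁ · sin φ₁ / sin φ₂ = 31.0 × sin 69° / sin 28°
V₂ = 31.0 × 0.9336/0.4695 = 61.6 m s⁻¹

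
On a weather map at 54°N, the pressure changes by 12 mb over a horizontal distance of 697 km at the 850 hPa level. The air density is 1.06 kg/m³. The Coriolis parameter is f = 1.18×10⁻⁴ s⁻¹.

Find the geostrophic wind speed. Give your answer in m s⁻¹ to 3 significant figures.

13.8 m s⁻¹

Pressure gradient: |∂P/∂n| = 1200 Pa / 697000 m = 1.72×10⁻³ Pa/m
Geostrophic balance (pressure-gradient force = Coriolis force):
V_g = (1/(fρ)) |∂P/∂n| = 1.72×10⁻³ / (1.18×10⁻⁴ × 1.06) = 13.8 m/s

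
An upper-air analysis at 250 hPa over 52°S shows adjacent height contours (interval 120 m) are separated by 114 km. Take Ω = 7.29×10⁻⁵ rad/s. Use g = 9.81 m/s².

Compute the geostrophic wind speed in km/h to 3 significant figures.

Coriolis parameter at 52°S:
f = 2Ω sin φ = 2 × 7.29×10⁻⁵ × sin 52° = 1.15×10⁻⁴ s⁻¹
Height gradient: |∂Z/∂n| = 120 m / 114000 m = 1.05×10⁻³
On a pressure surface, geostrophic balance gives V_g = (g/f)|∂Z/∂n|:
V_g = 9.81 × 1.05×10⁻³ / 1.15×10⁻⁴ = 89.9 m/s
Converting: 89.9 m/s × 3.6 = 324 km/h

324 km/h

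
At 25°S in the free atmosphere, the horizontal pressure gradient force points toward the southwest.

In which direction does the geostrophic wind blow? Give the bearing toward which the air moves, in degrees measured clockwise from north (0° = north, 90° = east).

The pressure-gradient force points toward the southwest (bearing 225°).
Geostrophic balance: in the Southern Hemisphere the Coriolis force deflects motion to the left, so the geostrophic wind blows 90° to the left of the pressure-gradient force (low pressure on the right).
Rotating 225° by 90° counterclockwise gives 135° — the wind blows toward the southeast.

135°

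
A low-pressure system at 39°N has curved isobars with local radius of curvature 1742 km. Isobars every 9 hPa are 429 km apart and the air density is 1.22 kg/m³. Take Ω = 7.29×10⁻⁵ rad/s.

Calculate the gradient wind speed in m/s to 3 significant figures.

Coriolis parameter at 39°N:
f = 2Ω sin φ = 2 × 7.29×10⁻⁵ × sin 39° = 9.18×10⁻⁵ s⁻¹
Pressure gradient: |∂P/∂n| = 900 Pa / 429000 m = 2.10×10⁻³ Pa/m
Geostrophic speed: V_g = |∂P/∂n|/(fρ) = 2.10×10⁻³/(9.18×10⁻⁵ × 1.22) = 18.7 m/s
Around a low, centrifugal force acts outward with Coriolis, so pressure-gradient force balances both:
(1/ρ)|∂P/∂n| = fV + V²/R  →  V² + fR·V − fR·V_g = 0
With fR = 9.18×10⁻⁵ × 1742×10³ m = 160 m/s:
V = [−fR + √((fR)² + 4 fR V_g)]/2 = [−160 + √(160² + 4×160×18.7)]/2 = 16.9 m/s
Subgeostrophic (V < V_g = 18.7 m/s), as expected around a low.

16.9 m/s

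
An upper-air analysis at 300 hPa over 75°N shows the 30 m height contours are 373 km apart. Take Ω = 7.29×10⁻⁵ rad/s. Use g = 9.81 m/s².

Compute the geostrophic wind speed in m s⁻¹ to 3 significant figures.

5.60 m s⁻¹

Coriolis parameter at 75°N:
f = 2Ω sin φ = 2 × 7.29×10⁻⁵ × sin 75° = 1.41×10⁻⁴ s⁻¹
Height gradient: |∂Z/∂n| = 30 m / 373000 m = 8.04×10⁻⁵
On a pressure surface, geostrophic balance gives V_g = (g/f)|∂Z/∂n|:
V_g = 9.81 × 8.04×10⁻⁵ / 1.41×10⁻⁴ = 5.60 m/s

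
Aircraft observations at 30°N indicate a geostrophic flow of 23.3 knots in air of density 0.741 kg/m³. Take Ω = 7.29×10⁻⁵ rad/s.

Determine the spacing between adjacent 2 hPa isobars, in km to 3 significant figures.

Coriolis parameter at 30°N:
f = 2Ω sin φ = 2 × 7.29×10⁻⁵ × sin 30° = 7.29×10⁻⁵ s⁻¹
Wind speed in SI: 23.3 knots = 12.0 m/s
Geostrophic balance rearranged: |∂P/∂n| = f ρ V_g
|∂P/∂n| = 7.29×10⁻⁵ × 0.741 × 12.0 = 6.47×10⁻⁴ Pa/m
Isobar spacing: Δn = ΔP/|∂P/∂n| = 200 Pa / 6.47×10⁻⁴ Pa/m = 308880 m ≈ 309 km

309 km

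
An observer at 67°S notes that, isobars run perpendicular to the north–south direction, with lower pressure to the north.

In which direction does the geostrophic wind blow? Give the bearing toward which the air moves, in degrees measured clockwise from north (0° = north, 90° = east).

The pressure-gradient force points toward the north (bearing 000°).
Geostrophic balance: in the Southern Hemisphere the Coriolis force deflects motion to the left, so the geostrophic wind blows 90° to the left of the pressure-gradient force (low pressure on the right).
Rotating 000° by 90° counterclockwise gives 270° — the wind blows toward the west.

270°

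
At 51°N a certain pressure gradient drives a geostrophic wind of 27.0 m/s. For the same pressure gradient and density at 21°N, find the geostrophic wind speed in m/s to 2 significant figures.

With the same pressure gradient and density, V_g ∝ 1/f ∝ 1/sin φ.
V₂ = V₁ · sin φ₁ / sin φ₂ = 27.0 × sin 51° / sin 21°
V₂ = 27.0 × 0.7771/0.3584 = 59 m/s

59 m/s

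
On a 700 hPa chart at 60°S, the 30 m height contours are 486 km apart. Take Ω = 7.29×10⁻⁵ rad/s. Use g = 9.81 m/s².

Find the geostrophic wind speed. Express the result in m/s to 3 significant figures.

Coriolis parameter at 60°S:
f = 2Ω sin φ = 2 × 7.29×10⁻⁵ × sin 60° = 1.26×10⁻⁴ s⁻¹
Height gradient: |∂Z/∂n| = 30 m / 486000 m = 6.17×10⁻⁵
On a pressure surface, geostrophic balance gives V_g = (g/f)|∂Z/∂n|:
V_g = 9.81 × 6.17×10⁻⁵ / 1.26×10⁻⁴ = 4.80 m/s

4.80 m/s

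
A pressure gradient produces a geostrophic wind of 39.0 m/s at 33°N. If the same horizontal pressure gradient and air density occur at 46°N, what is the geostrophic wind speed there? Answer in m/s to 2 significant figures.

30 m/s

With the same pressure gradient and density, V_g ∝ 1/f ∝ 1/sin φ.
V₂ = V₁ · sin φ₁ / sin φ₂ = 39.0 × sin 33° / sin 46°
V₂ = 39.0 × 0.5446/0.7193 = 30 m/s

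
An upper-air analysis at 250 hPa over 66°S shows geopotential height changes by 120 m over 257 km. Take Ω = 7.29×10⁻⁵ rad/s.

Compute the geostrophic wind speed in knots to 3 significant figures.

66.8 knots

Coriolis parameter at 66°S:
f = 2Ω sin φ = 2 × 7.29×10⁻⁵ × sin 66° = 1.33×10⁻⁴ s⁻¹
Height gradient: |∂Z/∂n| = 120 m / 257000 m = 4.67×10⁻⁴
On a pressure surface, geostrophic balance gives V_g = (g/f)|∂Z/∂n|:
V_g = 9.81 × 4.67×10⁻⁴ / 1.33×10⁻⁴ = 34.4 m/s
Converting: 34.4 m/s × 1.944 = 66.8 knots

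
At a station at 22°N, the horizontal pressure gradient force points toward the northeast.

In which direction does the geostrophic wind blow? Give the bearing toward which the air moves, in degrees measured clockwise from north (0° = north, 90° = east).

The pressure-gradient force points toward the northeast (bearing 045°).
Geostrophic balance: in the Northern Hemisphere the Coriolis force deflects motion to the right, so the geostrophic wind blows 90° to the right of the pressure-gradient force (low pressure on the left).
Rotating 045° by 90° clockwise gives 135° — the wind blows toward the southeast.

135°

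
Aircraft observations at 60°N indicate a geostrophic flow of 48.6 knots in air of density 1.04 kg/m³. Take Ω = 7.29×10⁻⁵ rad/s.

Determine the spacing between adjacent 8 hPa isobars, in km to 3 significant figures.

Coriolis parameter at 60°N:
f = 2Ω sin φ = 2 × 7.29×10⁻⁵ × sin 60° = 1.26×10⁻⁴ s⁻¹
Wind speed in SI: 48.6 knots = 25.0 m/s
Geostrophic balance rearranged: |∂P/∂n| = f ρ V_g
|∂P/∂n| = 1.26×10⁻⁴ × 1.04 × 25.0 = 3.28×10⁻³ Pa/m
Isobar spacing: Δn = ΔP/|∂P/∂n| = 800 Pa / 3.28×10⁻³ Pa/m = 243666 m ≈ 244 km

244 km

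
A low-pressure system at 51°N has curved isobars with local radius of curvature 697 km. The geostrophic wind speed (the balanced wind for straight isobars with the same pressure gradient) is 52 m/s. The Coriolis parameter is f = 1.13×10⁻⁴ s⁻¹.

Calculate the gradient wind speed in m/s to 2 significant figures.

36 m/s

Around a low, centrifugal force acts outward with Coriolis, so pressure-gradient force balances both:
(1/ρ)|∂P/∂n| = fV + V²/R  →  V² + fR·V − fR·V_g = 0
With fR = 1.13×10⁻⁴ × 697×10³ m = 78.8 m/s:
V = [−fR + √((fR)² + 4 fR V_g)]/2 = [−78.8 + √(78.8² + 4×78.8×52)]/2 = 35.8 m/s
Subgeostrophic (V < V_g = 52 m/s), as expected around a low.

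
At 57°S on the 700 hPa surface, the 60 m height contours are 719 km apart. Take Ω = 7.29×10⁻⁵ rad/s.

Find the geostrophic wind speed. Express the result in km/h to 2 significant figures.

24 km/h

Coriolis parameter at 57°S:
f = 2Ω sin φ = 2 × 7.29×10⁻⁵ × sin 57° = 1.22×10⁻⁴ s⁻¹
Height gradient: |∂Z/∂n| = 60 m / 719000 m = 8.34×10⁻⁵
On a pressure surface, geostrophic balance gives V_g = (g/f)|∂Z/∂n|:
V_g = 9.81 × 8.34×10⁻⁵ / 1.22×10⁻⁴ = 6.69 m/s
Converting: 6.69 m/s × 3.6 = 24 km/h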